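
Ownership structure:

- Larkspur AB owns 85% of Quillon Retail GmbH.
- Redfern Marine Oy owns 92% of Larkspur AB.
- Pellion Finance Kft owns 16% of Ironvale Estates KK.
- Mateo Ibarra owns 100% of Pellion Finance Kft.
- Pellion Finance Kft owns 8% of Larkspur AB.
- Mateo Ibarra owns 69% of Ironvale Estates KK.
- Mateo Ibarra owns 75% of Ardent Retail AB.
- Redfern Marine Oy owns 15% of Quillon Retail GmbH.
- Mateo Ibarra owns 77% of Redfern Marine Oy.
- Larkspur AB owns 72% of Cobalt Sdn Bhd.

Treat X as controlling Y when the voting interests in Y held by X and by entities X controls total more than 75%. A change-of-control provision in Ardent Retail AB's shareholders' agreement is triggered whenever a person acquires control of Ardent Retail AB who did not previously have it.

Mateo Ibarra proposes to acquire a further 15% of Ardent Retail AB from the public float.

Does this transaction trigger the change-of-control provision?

The purchase changes only Mateo's holdings, so Mateo is the only person who could newly come to control Ardent.
Mateo holds 77% of Redfern, so Mateo controls Redfern.
Mateo holds 100% of Pellion, so Mateo controls Pellion.
Pellion and Mateo together hold 16% + 69% = 85% of Ironvale, so Mateo controls Ironvale.
Redfern and Pellion together hold 92% + 8% = 100% of Larkspur, so Mateo controls Larkspur.
Larkspur and Redfern together hold 85% + 15% = 100% of Quillon, so Mateo controls Quillon.
In Ardent, Mateo's side holds only 75%, not > 75%.
So before the transaction, Mateo does not control Ardent.
After the purchase, Mateo's direct stake in Ardent rises to 75% + 15% = 90%.
Mateo holds 90% of Ardent, so Mateo controls Ardent.
Mateo did not control Ardent before and does after, so the clause is triggered.

Yes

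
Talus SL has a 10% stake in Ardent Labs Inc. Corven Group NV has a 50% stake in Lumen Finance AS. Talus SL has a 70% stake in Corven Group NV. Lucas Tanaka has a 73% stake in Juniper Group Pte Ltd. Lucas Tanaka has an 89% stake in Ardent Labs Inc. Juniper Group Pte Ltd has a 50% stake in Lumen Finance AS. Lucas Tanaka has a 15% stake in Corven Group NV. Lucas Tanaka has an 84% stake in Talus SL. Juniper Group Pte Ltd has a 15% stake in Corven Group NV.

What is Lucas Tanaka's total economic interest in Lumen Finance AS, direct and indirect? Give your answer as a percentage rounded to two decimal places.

78.88%

Lucas reaches Lumen along 4 paths.
Via Talus → Corven: 84% × 70% × 50% = 29.4%.
Via Corven: 15% × 50% = 7.5%.
Via Juniper → Corven: 73% × 15% × 50% = 5.475%.
Via Juniper: 73% × 50% = 36.5%.
Total: 29.4% + 7.5% + 5.475% + 36.5% = 78.875%.
Rounded: 78.88%.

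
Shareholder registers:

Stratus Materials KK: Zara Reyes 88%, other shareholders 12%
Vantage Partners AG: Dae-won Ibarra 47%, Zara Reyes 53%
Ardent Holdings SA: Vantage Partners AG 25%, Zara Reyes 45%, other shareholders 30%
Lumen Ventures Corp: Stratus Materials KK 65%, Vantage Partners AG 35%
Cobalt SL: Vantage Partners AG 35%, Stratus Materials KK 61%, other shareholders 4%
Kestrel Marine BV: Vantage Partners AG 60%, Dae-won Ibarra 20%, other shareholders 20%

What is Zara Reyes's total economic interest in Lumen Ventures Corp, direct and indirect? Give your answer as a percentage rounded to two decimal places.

75.75%

Zara reaches Lumen along 2 paths.
Via Stratus: 88% × 65% = 57.2%.
Via Vantage: 53% × 35% = 18.55%.
Total: 57.2% + 18.55% = 75.75%.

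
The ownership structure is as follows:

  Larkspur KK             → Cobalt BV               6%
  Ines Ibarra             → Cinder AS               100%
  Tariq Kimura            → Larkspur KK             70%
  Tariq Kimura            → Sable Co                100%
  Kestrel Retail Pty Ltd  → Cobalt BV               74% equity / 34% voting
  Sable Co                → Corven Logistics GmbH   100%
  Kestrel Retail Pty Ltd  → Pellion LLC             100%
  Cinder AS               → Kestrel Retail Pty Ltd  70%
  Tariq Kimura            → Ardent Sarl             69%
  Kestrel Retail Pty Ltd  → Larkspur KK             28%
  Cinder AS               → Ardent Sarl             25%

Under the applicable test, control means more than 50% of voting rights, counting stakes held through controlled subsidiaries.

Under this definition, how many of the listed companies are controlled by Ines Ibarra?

3

Ines holds 100% of Cinder, so Ines controls Cinder.
Cinder holds 70% of Kestrel, so Ines controls Kestrel.
Kestrel holds 100% of Pellion, so Ines controls Pellion.
No other company's threshold is met.
Ines controls 3 companies.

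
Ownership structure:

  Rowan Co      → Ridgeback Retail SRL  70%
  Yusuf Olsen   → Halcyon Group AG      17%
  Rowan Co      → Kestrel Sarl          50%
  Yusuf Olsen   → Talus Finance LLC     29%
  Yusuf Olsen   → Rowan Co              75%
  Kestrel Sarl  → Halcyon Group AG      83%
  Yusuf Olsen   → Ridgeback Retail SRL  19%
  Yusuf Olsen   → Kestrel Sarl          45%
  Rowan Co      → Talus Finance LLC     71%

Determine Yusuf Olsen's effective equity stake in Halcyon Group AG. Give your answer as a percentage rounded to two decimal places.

85.48%

Yusuf reaches Halcyon along 3 paths.
Direct stake: 17% = 17%.
Via Rowan → Kestrel: 75% × 50% × 83% = 31.125%.
Via Kestrel: 45% × 83% = 37.35%.
Total: 17% + 31.125% + 37.35% = 85.475%.
Rounded: 85.48%.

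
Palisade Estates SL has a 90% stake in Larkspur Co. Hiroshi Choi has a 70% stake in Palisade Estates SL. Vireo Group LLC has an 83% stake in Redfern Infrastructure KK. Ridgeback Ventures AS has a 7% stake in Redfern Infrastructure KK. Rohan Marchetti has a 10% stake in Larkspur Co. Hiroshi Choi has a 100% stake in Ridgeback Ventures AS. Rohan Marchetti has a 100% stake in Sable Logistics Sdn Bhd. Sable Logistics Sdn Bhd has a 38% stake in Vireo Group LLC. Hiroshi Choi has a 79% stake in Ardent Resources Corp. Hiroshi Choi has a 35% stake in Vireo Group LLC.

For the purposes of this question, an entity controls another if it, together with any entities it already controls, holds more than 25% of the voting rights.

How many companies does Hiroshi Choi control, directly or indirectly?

Hiroshi holds 100% of Ridgeback, so Hiroshi controls Ridgeback.
Hiroshi holds 79% of Ardent, so Hiroshi controls Ardent.
Hiroshi holds 35% of Vireo, so Hiroshi controls Vireo.
Hiroshi holds 70% of Palisade, so Hiroshi controls Palisade.
Vireo and Ridgeback together hold 83% + 7% = 90% of Redfern, so Hiroshi controls Redfern.
Palisade holds 90% of Larkspur, so Hiroshi controls Larkspur.
No other company's threshold is met.
Hiroshi controls 6 companies.

6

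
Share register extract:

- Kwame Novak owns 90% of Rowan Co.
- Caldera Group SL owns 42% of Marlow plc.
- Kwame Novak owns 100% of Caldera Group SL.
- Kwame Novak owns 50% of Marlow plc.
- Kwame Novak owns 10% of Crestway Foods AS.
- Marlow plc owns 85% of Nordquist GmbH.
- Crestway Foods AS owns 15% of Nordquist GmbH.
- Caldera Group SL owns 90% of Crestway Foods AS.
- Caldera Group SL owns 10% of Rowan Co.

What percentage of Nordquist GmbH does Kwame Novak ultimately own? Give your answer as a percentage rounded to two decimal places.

Kwame reaches Nordquist along 4 paths.
Via Caldera → Marlow: 100% × 42% × 85% = 35.7%.
Via Marlow: 50% × 85% = 42.5%.
Via Caldera → Crestway: 100% × 90% × 15% = 13.5%.
Via Crestway: 10% × 15% = 1.5%.
Total: 35.7% + 42.5% + 13.5% + 1.5% = 93.2%.
Rounded: 93.20%.

93.20%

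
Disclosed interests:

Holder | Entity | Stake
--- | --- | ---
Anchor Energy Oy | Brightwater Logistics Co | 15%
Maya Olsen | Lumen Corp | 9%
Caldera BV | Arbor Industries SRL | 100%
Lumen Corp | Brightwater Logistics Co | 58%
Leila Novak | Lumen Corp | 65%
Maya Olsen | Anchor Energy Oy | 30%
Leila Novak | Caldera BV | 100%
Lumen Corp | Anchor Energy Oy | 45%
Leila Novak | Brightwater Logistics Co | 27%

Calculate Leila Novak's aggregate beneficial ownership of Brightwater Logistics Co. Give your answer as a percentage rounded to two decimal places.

Leila reaches Brightwater along 3 paths.
Via Lumen: 65% × 58% = 37.7%.
Via Lumen → Anchor: 65% × 45% × 15% = 4.3875%.
Direct stake: 27% = 27%.
Total: 37.7% + 4.3875% + 27% = 69.0875%.
Rounded: 69.09%.

69.09%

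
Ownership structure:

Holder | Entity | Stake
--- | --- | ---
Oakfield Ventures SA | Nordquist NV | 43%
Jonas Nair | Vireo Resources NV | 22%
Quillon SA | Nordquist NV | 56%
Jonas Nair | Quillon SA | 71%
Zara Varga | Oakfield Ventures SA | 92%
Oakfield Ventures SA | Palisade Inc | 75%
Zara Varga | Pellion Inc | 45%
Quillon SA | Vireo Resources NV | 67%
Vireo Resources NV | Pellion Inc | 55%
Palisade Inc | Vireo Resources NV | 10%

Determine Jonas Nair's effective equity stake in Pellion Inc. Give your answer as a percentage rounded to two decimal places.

38.26%

Jonas reaches Pellion along 2 paths.
Via Vireo: 22% × 55% = 12.1%.
Via Quillon → Vireo: 71% × 67% × 55% = 26.1635%.
Total: 12.1% + 26.1635% = 38.2635%.
Rounded: 38.26%.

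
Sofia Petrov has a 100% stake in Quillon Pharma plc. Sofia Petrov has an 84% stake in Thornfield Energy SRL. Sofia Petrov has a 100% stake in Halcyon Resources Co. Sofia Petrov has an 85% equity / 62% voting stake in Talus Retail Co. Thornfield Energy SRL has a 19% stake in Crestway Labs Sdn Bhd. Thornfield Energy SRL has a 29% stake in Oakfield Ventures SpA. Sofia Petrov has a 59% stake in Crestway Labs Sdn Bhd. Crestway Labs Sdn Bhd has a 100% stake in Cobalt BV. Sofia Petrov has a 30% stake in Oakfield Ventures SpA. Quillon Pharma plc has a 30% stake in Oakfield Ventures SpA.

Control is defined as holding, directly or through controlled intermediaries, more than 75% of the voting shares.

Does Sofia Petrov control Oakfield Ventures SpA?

Yes

Sofia holds 84% of Thornfield, so Sofia controls Thornfield.
Sofia holds 100% of Quillon, so Sofia controls Quillon.
Sofia and Thornfield and Quillon together hold 30% + 29% + 30% = 89% of Oakfield, so Sofia controls Oakfield.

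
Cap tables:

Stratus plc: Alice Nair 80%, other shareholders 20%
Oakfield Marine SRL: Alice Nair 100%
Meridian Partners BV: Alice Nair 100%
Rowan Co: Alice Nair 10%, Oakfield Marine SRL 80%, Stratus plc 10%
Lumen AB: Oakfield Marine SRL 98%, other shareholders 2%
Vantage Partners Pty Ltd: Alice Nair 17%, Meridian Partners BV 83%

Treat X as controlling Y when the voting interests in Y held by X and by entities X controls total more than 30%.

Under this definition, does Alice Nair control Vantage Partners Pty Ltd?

Yes

Alice holds 100% of Meridian, so Alice controls Meridian.
Alice and Meridian together hold 17% + 83% = 100% of Vantage, so Alice controls Vantage.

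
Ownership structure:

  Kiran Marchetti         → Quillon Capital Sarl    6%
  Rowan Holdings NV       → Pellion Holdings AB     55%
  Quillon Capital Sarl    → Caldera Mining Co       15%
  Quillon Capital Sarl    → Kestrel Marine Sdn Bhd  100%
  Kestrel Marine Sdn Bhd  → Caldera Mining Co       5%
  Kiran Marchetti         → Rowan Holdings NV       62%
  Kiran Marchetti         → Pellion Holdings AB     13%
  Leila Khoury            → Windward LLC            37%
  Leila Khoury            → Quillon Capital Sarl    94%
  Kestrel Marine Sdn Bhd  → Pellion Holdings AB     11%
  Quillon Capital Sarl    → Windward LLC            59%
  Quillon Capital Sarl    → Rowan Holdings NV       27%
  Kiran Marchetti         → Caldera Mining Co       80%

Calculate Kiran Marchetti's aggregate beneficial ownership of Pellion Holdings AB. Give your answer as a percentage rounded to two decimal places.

Kiran reaches Pellion along 4 paths.
Direct stake: 13% = 13%.
Via Quillon → Rowan: 6% × 27% × 55% = 0.891%.
Via Rowan: 62% × 55% = 34.1%.
Via Quillon → Kestrel: 6% × 100% × 11% = 0.66%.
Total: 13% + 0.891% + 34.1% + 0.66% = 48.651%.
Rounded: 48.65%.

48.65%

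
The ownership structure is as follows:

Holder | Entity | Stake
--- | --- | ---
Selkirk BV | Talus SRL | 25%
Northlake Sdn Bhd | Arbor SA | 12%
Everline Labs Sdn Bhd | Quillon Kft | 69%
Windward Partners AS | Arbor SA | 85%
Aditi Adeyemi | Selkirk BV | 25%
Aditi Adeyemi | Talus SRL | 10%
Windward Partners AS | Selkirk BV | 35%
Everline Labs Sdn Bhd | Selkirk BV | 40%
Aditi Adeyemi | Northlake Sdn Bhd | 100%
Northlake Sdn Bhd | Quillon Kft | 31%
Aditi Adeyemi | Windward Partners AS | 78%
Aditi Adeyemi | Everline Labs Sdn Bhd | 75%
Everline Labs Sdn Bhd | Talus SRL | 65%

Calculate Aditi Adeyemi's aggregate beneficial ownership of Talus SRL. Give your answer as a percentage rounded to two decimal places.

Aditi reaches Talus along 5 paths.
Direct stake: 10% = 10%.
Via Everline → Selkirk: 75% × 40% × 25% = 7.5%.
Via Selkirk: 25% × 25% = 6.25%.
Via Windward → Selkirk: 78% × 35% × 25% = 6.825%.
Via Everline: 75% × 65% = 48.75%.
Total: 10% + 7.5% + 6.25% + 6.825% + 48.75% = 79.325%.
Rounded: 79.33%.

79.33%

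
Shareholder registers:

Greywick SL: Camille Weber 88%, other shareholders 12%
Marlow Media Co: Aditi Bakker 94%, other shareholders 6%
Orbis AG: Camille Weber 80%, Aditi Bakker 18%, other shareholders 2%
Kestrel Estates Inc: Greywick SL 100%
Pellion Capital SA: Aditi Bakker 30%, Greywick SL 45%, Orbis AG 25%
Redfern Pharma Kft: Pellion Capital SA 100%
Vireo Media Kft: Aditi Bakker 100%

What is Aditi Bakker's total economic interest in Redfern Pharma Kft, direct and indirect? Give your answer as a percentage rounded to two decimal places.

Aditi reaches Redfern along 2 paths.
Via Pellion: 30% × 100% = 30%.
Via Orbis → Pellion: 18% × 25% × 100% = 4.5%.
Total: 30% + 4.5% = 34.5%.
Rounded: 34.50%.

34.50%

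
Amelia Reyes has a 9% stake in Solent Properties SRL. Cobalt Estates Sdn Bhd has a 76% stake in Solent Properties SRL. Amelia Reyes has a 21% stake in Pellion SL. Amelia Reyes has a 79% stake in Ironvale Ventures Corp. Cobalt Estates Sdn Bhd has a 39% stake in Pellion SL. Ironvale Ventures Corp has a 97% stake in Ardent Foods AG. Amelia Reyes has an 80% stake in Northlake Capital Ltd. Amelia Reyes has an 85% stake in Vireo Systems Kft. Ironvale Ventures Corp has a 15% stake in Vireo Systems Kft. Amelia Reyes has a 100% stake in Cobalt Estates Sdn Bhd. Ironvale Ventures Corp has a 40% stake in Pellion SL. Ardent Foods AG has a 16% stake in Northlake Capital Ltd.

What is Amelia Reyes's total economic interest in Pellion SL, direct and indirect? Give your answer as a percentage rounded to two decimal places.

Amelia reaches Pellion along 3 paths.
Via Ironvale: 79% × 40% = 31.6%.
Via Cobalt: 100% × 39% = 39%.
Direct stake: 21% = 21%.
Total: 31.6% + 39% + 21% = 91.6%.
Rounded: 91.60%.

91.60%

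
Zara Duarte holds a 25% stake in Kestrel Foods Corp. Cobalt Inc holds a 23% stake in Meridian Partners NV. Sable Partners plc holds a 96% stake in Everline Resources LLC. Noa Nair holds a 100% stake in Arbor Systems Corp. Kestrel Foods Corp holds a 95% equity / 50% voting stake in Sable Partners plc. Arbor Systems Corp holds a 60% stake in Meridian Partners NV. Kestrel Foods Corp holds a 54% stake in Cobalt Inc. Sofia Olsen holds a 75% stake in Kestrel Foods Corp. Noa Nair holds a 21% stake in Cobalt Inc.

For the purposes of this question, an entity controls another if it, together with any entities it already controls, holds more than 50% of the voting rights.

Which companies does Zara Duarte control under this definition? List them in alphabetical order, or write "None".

None

Zara's largest direct stake is 25% in Kestrel, which does not meet the threshold.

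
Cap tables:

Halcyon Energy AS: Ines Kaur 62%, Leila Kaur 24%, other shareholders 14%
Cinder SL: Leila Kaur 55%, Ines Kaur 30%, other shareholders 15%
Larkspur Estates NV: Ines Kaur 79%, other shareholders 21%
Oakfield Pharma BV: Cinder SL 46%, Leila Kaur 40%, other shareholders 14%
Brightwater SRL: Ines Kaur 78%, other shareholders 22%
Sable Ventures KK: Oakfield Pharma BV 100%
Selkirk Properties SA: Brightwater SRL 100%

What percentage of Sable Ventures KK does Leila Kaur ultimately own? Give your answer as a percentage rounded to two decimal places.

65.30%

Leila reaches Sable along 2 paths.
Via Cinder → Oakfield: 55% × 46% × 100% = 25.3%.
Via Oakfield: 40% × 100% = 40%.
Total: 25.3% + 40% = 65.3%.
Rounded: 65.30%.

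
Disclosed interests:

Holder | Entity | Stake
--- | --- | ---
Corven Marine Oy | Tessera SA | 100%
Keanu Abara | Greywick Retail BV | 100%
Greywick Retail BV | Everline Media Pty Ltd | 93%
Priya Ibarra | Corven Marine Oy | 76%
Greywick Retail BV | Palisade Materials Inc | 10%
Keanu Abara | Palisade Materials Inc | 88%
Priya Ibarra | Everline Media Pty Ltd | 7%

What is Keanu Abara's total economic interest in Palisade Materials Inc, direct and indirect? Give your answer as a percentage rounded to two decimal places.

98.00%

Keanu reaches Palisade along 2 paths.
Direct stake: 88% = 88%.
Via Greywick: 100% × 10% = 10%.
Total: 88% + 10% = 98%.
Rounded: 98.00%.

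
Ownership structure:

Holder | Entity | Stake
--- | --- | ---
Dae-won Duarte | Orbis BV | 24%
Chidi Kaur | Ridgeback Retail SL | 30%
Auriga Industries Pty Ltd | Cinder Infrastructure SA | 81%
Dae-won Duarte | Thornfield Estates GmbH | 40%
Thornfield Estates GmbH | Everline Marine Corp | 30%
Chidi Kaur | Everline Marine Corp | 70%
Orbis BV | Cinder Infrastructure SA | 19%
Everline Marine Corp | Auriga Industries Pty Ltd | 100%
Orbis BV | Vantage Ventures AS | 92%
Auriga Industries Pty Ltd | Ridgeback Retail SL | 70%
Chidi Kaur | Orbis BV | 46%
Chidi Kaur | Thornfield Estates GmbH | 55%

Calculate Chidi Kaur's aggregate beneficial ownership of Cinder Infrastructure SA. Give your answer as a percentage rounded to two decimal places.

78.81%

Chidi reaches Cinder along 3 paths.
Via Orbis: 46% × 19% = 8.74%.
Via Everline → Auriga: 70% × 100% × 81% = 56.7%.
Via Thornfield → Everline → Auriga: 55% × 30% × 100% × 81% = 13.365%.
Total: 8.74% + 56.7% + 13.365% = 78.805%.
Rounded: 78.81%.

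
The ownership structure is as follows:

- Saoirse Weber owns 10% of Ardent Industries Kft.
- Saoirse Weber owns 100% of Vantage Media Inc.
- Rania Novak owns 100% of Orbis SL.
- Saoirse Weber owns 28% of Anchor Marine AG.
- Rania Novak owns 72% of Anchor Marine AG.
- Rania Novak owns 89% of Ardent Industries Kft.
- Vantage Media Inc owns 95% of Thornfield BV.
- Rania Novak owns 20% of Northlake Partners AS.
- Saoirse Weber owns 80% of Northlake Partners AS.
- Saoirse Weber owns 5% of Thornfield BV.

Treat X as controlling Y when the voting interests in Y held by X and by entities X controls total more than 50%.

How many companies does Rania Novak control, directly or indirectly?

3

Rania holds 72% of Anchor, so Rania controls Anchor.
Rania holds 89% of Ardent, so Rania controls Ardent.
Rania holds 100% of Orbis, so Rania controls Orbis.
No other company's threshold is met.
Rania controls 3 companies.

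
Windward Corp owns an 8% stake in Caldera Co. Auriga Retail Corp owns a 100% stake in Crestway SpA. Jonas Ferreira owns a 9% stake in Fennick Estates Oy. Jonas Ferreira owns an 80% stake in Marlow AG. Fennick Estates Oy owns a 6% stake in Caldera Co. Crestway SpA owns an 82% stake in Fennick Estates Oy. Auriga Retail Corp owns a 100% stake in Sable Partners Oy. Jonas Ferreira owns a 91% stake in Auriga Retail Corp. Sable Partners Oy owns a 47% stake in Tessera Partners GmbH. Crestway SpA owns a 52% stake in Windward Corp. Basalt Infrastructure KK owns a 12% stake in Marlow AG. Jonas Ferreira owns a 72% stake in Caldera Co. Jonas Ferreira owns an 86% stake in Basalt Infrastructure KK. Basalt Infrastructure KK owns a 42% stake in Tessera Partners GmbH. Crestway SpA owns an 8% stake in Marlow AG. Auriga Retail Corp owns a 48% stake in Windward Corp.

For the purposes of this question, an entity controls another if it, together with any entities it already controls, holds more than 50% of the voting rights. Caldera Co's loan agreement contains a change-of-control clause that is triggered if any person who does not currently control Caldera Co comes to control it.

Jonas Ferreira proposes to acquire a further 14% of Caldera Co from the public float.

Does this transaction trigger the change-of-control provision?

The purchase changes only Jonas's holdings, so Jonas is the only person who could newly come to control Caldera.
Jonas holds 91% of Auriga, so Jonas controls Auriga.
Auriga holds 100% of Crestway, so Jonas controls Crestway.
Auriga and Crestway together hold 48% + 52% = 100% of Windward, so Jonas controls Windward.
Crestway and Jonas together hold 82% + 9% = 91% of Fennick, so Jonas controls Fennick.
Jonas and Fennick and Windward together hold 72% + 6% + 8% = 86% of Caldera, so Jonas controls Caldera.
So Jonas already controls Caldera before the transaction.
After the purchase, Jonas's direct stake in Caldera rises to 72% + 14% = 86%.
Jonas controlled Caldera already, so this is not a new person acquiring control; every other person's position is unchanged or reduced.
No new person acquires control, so the clause is not triggered.

No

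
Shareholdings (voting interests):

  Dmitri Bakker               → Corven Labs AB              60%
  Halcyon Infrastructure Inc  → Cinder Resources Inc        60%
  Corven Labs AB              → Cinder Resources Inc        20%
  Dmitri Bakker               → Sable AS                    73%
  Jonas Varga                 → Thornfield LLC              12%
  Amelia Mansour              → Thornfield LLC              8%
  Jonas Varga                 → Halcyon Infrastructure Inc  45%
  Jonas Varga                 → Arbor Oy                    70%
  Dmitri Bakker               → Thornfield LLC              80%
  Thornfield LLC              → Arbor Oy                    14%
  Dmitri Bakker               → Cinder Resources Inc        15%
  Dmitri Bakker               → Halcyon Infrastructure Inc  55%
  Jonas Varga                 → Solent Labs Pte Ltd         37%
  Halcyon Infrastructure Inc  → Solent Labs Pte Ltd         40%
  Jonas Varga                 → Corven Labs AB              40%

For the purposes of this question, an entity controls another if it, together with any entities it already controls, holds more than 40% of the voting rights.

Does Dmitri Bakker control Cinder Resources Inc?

Dmitri holds 60% of Corven, so Dmitri controls Corven.
Dmitri holds 55% of Halcyon, so Dmitri controls Halcyon.
Dmitri and Corven and Halcyon together hold 15% + 20% + 60% = 95% of Cinder, so Dmitri controls Cinder.

Yes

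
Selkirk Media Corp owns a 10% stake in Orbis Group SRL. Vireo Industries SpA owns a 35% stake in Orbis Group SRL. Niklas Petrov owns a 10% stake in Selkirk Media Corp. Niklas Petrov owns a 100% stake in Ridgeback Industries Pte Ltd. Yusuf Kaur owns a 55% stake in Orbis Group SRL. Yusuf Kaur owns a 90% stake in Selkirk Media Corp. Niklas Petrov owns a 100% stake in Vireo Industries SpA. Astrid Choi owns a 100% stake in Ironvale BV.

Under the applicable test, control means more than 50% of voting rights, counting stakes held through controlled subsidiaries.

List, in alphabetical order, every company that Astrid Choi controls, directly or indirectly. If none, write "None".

Astrid holds 100% of Ironvale, so Astrid controls Ironvale.
No other company's threshold is met.

Ironvale BV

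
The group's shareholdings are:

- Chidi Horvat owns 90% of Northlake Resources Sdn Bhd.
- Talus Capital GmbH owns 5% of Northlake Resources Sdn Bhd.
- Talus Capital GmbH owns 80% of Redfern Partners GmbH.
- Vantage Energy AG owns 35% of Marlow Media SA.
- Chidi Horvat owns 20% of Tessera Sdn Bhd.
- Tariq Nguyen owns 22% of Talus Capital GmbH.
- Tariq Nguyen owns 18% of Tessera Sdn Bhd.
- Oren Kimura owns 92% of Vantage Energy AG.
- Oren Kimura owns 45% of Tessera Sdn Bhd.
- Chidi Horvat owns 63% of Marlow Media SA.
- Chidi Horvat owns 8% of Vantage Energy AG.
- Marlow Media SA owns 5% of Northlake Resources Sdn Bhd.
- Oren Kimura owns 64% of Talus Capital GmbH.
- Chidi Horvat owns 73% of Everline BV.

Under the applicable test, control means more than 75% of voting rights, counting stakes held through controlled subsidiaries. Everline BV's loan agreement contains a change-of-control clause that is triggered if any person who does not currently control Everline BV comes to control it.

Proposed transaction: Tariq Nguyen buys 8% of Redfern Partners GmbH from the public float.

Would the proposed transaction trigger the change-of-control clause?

No

The purchase changes only Tariq's holdings, so Tariq is the only person who could newly come to control Everline.
Tariq's largest direct stake is 22% in Talus, which does not meet the threshold, so Tariq controls no company.
Neither Tariq nor any entity Tariq controls holds any voting interest in Everline.
So before the transaction, Tariq does not control Everline.
After the purchase, Tariq holds 8% of Redfern directly.
Tariq's side now holds 8% of Redfern, not > 75%, so Tariq still does not control Redfern.
After the transaction, neither Tariq nor any entity Tariq controls holds a voting interest in Everline, so Tariq still does not control it.
No new person acquires control, so the clause is not triggered.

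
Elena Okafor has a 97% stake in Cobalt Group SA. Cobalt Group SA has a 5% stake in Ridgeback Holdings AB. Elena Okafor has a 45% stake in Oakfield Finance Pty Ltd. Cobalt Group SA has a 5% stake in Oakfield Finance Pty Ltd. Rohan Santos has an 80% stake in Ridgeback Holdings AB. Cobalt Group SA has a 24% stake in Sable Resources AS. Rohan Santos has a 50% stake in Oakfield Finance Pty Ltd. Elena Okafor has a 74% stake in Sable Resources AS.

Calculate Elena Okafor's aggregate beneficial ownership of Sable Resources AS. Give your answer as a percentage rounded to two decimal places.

97.28%

Elena reaches Sable along 2 paths.
Via Cobalt: 97% × 24% = 23.28%.
Direct stake: 74% = 74%.
Total: 23.28% + 74% = 97.28%.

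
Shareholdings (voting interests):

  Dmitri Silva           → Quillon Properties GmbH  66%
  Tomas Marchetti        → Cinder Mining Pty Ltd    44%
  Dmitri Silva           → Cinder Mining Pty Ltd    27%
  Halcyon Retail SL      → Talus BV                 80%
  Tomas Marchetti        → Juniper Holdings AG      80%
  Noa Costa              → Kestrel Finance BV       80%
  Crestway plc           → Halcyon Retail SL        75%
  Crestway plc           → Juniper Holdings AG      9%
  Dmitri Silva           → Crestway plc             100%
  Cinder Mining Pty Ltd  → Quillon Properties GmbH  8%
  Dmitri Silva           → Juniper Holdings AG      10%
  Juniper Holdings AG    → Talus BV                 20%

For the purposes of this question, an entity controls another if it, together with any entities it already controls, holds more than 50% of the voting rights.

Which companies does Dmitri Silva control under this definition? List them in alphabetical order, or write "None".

Crestway plc, Halcyon Retail SL, Quillon Properties GmbH, Talus BV

Dmitri holds 100% of Crestway, so Dmitri controls Crestway.
Crestway holds 75% of Halcyon, so Dmitri controls Halcyon.
Halcyon holds 80% of Talus, so Dmitri controls Talus.
Dmitri holds 66% of Quillon, so Dmitri controls Quillon.
No other company's threshold is met.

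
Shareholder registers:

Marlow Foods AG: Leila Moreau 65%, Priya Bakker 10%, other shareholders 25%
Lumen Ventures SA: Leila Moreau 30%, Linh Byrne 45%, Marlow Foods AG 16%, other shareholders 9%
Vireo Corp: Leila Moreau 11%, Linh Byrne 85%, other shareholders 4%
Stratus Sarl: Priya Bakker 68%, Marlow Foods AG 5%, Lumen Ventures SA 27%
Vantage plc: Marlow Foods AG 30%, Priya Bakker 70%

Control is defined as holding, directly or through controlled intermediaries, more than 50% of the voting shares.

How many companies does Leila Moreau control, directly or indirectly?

1

Leila holds 65% of Marlow, so Leila controls Marlow.
No other company's threshold is met.
Leila controls 1 company.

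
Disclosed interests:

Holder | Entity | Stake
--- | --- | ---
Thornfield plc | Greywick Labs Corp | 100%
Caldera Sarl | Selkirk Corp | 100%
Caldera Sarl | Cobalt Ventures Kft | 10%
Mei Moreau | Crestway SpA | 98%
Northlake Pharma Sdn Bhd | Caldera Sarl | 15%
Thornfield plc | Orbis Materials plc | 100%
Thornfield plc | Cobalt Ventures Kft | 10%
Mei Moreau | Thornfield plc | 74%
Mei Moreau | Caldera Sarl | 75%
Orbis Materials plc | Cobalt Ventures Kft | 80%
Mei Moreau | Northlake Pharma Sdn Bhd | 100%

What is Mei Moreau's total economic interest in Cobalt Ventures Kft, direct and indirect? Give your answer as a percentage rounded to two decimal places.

75.60%

Mei reaches Cobalt along 4 paths.
Via Thornfield → Orbis: 74% × 100% × 80% = 59.2%.
Via Thornfield: 74% × 10% = 7.4%.
Via Caldera: 75% × 10% = 7.5%.
Via Northlake → Caldera: 100% × 15% × 10% = 1.5%.
Total: 59.2% + 7.4% + 7.5% + 1.5% = 75.6%.
Rounded: 75.60%.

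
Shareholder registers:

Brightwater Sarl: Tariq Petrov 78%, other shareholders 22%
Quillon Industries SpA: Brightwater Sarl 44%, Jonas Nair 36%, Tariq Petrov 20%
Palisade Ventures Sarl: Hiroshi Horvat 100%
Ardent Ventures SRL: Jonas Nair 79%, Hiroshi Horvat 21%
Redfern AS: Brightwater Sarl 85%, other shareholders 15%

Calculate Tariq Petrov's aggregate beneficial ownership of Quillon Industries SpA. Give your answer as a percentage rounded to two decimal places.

54.32%

Tariq reaches Quillon along 2 paths.
Via Brightwater: 78% × 44% = 34.32%.
Direct stake: 20% = 20%.
Total: 34.32% + 20% = 54.32%.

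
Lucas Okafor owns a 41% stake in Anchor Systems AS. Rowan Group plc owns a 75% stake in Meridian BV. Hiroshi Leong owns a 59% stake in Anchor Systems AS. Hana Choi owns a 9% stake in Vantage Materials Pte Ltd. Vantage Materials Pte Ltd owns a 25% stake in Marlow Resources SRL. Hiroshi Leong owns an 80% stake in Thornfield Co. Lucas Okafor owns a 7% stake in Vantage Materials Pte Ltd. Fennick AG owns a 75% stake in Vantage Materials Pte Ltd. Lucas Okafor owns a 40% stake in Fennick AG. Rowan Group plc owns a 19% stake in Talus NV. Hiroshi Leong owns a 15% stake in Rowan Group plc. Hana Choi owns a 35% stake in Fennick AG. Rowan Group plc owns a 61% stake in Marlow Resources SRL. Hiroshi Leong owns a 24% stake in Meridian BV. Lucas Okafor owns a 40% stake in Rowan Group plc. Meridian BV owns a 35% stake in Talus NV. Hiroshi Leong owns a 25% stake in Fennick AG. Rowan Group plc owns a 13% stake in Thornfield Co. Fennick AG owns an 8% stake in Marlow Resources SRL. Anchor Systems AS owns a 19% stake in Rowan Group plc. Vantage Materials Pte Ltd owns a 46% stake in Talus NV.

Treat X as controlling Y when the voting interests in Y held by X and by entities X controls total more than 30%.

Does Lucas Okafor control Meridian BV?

Yes

Lucas holds 41% of Anchor, so Lucas controls Anchor.
Anchor and Lucas together hold 19% + 40% = 59% of Rowan, so Lucas controls Rowan.
Rowan holds 75% of Meridian, so Lucas controls Meridian.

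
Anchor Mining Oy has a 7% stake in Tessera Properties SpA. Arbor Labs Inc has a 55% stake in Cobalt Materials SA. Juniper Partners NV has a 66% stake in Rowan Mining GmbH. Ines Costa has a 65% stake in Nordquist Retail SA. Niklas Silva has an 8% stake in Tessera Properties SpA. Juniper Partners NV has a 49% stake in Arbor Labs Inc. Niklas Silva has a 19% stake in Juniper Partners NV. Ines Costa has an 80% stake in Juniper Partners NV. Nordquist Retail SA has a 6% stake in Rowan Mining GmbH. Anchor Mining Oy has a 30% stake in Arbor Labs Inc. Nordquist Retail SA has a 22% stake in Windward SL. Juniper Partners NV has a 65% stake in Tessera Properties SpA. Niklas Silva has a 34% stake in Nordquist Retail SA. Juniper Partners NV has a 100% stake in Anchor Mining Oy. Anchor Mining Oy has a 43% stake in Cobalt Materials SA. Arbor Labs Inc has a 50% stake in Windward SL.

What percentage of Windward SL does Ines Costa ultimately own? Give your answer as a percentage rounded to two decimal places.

Ines reaches Windward along 3 paths.
Via Juniper → Arbor: 80% × 49% × 50% = 19.6%.
Via Juniper → Anchor → Arbor: 80% × 100% × 30% × 50% = 12%.
Via Nordquist: 65% × 22% = 14.3%.
Total: 19.6% + 12% + 14.3% = 45.9%.
Rounded: 45.90%.

45.90%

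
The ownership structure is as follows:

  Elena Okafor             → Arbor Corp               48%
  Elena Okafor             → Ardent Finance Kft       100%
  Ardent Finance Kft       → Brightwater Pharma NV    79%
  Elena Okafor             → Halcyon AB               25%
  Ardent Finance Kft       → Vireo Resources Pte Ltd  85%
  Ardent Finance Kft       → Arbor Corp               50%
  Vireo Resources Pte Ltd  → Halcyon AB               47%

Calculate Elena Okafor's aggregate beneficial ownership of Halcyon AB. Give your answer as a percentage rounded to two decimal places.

64.95%

Elena reaches Halcyon along 2 paths.
Direct stake: 25% = 25%.
Via Ardent → Vireo: 100% × 85% × 47% = 39.95%.
Total: 25% + 39.95% = 64.95%.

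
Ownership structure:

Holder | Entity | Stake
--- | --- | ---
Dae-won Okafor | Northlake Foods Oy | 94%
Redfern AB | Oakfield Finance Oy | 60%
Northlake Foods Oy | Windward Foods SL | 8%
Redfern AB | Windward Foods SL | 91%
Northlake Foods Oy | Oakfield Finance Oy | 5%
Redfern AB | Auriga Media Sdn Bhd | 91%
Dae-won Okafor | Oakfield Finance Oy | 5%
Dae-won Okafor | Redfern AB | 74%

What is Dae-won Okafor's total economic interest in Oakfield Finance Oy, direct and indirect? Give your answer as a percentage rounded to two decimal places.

54.10%

Dae-won reaches Oakfield along 3 paths.
Via Redfern: 74% × 60% = 44.4%.
Direct stake: 5% = 5%.
Via Northlake: 94% × 5% = 4.7%.
Total: 44.4% + 5% + 4.7% = 54.1%.
Rounded: 54.10%.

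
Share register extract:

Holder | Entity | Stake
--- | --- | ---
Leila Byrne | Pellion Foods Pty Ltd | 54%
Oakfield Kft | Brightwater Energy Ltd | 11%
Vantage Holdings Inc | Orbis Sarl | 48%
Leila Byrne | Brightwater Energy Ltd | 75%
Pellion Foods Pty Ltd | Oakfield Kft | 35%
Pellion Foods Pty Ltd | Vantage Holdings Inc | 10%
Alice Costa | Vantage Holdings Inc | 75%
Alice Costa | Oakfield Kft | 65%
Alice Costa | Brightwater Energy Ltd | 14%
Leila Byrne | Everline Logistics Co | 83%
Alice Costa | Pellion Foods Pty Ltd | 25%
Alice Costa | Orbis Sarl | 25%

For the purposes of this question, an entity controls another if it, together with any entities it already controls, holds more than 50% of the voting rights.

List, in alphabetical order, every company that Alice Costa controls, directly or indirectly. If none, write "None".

Alice holds 65% of Oakfield, so Alice controls Oakfield.
Alice holds 75% of Vantage, so Alice controls Vantage.
Alice and Vantage together hold 25% + 48% = 73% of Orbis, so Alice controls Orbis.
No other company's threshold is met.

Oakfield Kft, Orbis Sarl, Vantage Holdings Inc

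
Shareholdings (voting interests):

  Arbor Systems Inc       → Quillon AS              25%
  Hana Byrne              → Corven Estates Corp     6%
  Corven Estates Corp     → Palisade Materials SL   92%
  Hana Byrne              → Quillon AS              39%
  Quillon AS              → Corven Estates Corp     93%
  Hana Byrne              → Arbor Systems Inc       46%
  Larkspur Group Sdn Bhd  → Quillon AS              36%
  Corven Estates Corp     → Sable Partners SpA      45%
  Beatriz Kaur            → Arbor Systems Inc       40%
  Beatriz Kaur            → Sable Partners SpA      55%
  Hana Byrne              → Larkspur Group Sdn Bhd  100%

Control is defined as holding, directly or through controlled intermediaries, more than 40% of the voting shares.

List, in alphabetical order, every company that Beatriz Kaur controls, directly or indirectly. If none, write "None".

Sable Partners SpA

Beatriz holds 55% of Sable, so Beatriz controls Sable.
No other company's threshold is met.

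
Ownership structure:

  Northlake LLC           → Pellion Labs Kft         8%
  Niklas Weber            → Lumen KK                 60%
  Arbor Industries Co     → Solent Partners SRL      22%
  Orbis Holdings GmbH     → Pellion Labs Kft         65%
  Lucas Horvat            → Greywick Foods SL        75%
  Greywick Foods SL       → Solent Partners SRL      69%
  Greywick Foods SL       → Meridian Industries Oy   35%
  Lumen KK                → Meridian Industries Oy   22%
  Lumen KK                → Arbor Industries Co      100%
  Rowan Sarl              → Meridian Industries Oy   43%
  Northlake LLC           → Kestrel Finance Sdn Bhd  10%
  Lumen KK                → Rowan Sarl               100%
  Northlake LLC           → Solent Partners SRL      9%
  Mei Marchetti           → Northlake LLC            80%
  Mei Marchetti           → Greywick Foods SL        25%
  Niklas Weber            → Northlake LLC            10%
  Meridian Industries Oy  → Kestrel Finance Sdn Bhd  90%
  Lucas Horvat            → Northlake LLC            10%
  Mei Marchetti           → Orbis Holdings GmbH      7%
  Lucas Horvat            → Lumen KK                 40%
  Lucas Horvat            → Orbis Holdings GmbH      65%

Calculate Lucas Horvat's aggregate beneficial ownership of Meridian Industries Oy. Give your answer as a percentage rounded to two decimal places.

Lucas reaches Meridian along 3 paths.
Via Greywick: 75% × 35% = 26.25%.
Via Lumen → Rowan: 40% × 100% × 43% = 17.2%.
Via Lumen: 40% × 22% = 8.8%.
Total: 26.25% + 17.2% + 8.8% = 52.25%.

52.25%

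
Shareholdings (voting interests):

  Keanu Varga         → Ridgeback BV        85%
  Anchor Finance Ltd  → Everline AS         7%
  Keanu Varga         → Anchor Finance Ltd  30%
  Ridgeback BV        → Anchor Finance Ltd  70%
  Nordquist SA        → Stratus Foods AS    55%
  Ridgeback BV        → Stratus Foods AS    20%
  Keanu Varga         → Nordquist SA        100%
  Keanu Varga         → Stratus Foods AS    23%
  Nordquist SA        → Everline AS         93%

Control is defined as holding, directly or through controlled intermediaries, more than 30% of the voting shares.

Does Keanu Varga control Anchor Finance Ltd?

Yes

Keanu holds 85% of Ridgeback, so Keanu controls Ridgeback.
Keanu and Ridgeback together hold 30% + 70% = 100% of Anchor, so Keanu controls Anchor.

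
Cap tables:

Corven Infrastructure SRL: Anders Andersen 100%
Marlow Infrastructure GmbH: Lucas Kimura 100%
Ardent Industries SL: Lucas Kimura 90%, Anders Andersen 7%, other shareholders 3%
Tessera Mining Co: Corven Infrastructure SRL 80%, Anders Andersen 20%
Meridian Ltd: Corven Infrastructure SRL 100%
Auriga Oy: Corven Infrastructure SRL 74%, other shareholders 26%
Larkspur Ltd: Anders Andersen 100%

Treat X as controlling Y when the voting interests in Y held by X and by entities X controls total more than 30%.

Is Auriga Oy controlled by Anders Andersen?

Yes

Anders holds 100% of Corven, so Anders controls Corven.
Corven holds 74% of Auriga, so Anders controls Auriga.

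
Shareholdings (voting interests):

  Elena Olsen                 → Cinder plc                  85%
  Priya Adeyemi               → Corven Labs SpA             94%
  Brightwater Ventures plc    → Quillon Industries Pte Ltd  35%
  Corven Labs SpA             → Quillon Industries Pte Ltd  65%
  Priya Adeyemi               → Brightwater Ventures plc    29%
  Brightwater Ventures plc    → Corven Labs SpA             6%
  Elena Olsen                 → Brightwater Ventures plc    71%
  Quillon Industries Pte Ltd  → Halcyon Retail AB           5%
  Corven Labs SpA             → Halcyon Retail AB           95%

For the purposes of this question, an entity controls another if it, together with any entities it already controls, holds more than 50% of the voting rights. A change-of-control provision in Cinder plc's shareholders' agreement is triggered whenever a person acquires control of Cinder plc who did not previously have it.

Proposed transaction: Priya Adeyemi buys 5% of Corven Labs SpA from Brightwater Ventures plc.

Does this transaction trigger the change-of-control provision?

No

The purchase adds only to Priya's holdings (Brightwater's stake shrinks), so Priya is the only person who could newly come to control Cinder.
Priya holds 94% of Corven, so Priya controls Corven.
Corven holds 65% of Quillon, so Priya controls Quillon.
Corven and Quillon together hold 95% + 5% = 100% of Halcyon, so Priya controls Halcyon.
Neither Priya nor any entity Priya controls holds any voting interest in Cinder.
So before the transaction, Priya does not control Cinder.
After the purchase, Priya's direct stake in Corven rises to 94% + 5% = 99%, and Brightwater's stake falls to 1%.
Priya holds 99% of Corven, so Priya controls Corven.
After the transaction, neither Priya nor any entity Priya controls holds a voting interest in Cinder, so Priya still does not control it.
No new person acquires control, so the clause is not triggered.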